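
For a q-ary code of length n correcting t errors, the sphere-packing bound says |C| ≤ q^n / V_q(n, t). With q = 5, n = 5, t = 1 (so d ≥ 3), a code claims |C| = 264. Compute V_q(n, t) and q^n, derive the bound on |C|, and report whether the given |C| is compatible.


V_q(n, t) = 21, q^n = 3125, Hamming bound = 148, |C| = 264 > bound (violated).

Step 1: Compute V_q(n, t) = Σ_{j=0}^1 C(n, j) (q−1)^j.
  j = 0: C(5,0)·(4)^0 = 1·1 = 1.
  j = 1: C(5,1)·(4)^1 = 5·4 = 20.
  V_q(n, t) = 1 + 20 = 21.
Step 2: q^n = 5^5 = 3125.
Step 3: Hamming bound ⌊q^n / V_q(n,t)⌋ = ⌊3125/21⌋ = 148.
Step 4: Compare |C| = 264 to 148: violated.
The claimed |C| lies above the Hamming bound, so no 5-ary code of length 5 with d ≥ 3 can have 264 codewords.


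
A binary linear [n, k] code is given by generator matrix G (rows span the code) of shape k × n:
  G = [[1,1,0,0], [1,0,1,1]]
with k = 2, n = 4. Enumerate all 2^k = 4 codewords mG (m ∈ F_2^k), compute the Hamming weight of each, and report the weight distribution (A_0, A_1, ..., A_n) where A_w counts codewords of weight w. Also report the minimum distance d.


Weight distribution: A_0 = 1, A_2 = 1, A_3 = 2. Minimum distance d = 2.

Enumerate all 2^2 = 4 messages m ∈ F_2^2.
For each, compute codeword c = mG in F_2^4, then tally its weight.
  m = 00 → c = 0000, weight = 0.
  m = 10 → c = 1100, weight = 2.
  m = 01 → c = 1011, weight = 3.
  m = 11 → c = 0111, weight = 3.
Tally weights:
  weight 0: 1 codewords.
  weight 2: 1 codewords.
  weight 3: 2 codewords.
Minimum distance d = smallest w > 0 with A_w > 0 = 2.
Sanity: Σ A_w = 4 = 2^2 = 4 ✓.


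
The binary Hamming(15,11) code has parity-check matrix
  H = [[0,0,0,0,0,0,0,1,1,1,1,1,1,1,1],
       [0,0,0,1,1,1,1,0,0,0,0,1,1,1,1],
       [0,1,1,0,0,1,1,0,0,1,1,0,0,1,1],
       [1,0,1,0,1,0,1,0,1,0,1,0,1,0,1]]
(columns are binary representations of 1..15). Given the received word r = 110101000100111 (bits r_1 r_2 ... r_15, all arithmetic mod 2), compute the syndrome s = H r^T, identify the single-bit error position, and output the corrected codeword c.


s = (0, 1, 1, 1)^T, error position = 7, corrected codeword c = 110101100100111

Compute s = H r^T mod 2 one row at a time:
  s_1 = 0 + 0 + 1 + 0 + 0 + 1 + 1 + 1 = 4 ≡ 0 (mod 2).
  s_2 = 1 + 0 + 1 + 0 + 0 + 1 + 1 + 1 = 5 ≡ 1 (mod 2).
  s_3 = 1 + 0 + 1 + 0 + 1 + 0 + 1 + 1 = 5 ≡ 1 (mod 2).
  s_4 = 1 + 0 + 0 + 0 + 0 + 0 + 1 + 1 = 3 ≡ 1 (mod 2).
s = (0, 1, 1, 1)^T — this equals column 7 of H (binary 0111), so error is at position 7.
Correct: flip bit 7 of r = 110101000100111 to get c = 110101100100111.


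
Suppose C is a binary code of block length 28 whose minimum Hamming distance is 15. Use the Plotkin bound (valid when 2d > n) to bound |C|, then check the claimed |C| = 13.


Plotkin bound M ≤ 14; given |C| = 13 ≤ bound (satisfied).

Check applicability: 2d = 30, n = 28.
2d − n = 2 > 0, so Plotkin applies.
Compute d/(2d−n) = 15/2 ≈ 7.5000.
⌊d/(2d−n)⌋ = 7.
Plotkin bound: M ≤ 2·7 = 14.
Given |C| = 13, check: satisfied.
This |C| is below the Plotkin bound.


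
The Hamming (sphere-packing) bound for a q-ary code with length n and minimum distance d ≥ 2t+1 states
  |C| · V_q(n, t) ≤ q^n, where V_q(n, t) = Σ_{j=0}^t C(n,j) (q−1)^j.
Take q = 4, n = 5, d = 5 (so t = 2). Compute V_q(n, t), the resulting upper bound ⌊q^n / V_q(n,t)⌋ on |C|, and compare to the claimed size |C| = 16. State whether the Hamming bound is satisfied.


V_q(n, t) = 106, q^n = 1024, Hamming bound = 9, |C| = 16 > bound (violated).

Step 1: Compute V_q(n, t) = Σ_{j=0}^2 C(n, j) (q−1)^j.
  j = 0: C(5,0)·(3)^0 = 1·1 = 1.
  j = 1: C(5,1)·(3)^1 = 5·3 = 15.
  j = 2: C(5,2)·(3)^2 = 10·9 = 90.
  V_q(n, t) = 1 + 15 + 90 = 106.
Step 2: q^n = 4^5 = 1024.
Step 3: Hamming bound ⌊q^n / V_q(n,t)⌋ = ⌊1024/106⌋ = 9.
Step 4: Compare |C| = 16 to 9: violated.
The claimed |C| lies above the Hamming bound, so no 4-ary code of length 5 with d ≥ 5 can have 16 codewords.


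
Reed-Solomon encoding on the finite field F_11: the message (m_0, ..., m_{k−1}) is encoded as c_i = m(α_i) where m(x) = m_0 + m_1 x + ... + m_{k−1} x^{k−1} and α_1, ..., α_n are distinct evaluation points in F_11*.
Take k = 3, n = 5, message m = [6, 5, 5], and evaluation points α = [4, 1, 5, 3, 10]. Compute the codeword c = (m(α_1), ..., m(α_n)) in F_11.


c = [7, 5, 2, 0, 6]

Message polynomial: m(x) = 6 + 5·x + 5·x^2 (mod 11).
For each evaluation point α_i, compute m(α_i) mod 11:
  α_1 = 4: Horner steps 5 → 3 → 7, so m(4) = 7.
  α_2 = 1: Horner steps 5 → 10 → 5, so m(1) = 5.
  α_3 = 5: Horner steps 5 → 8 → 2, so m(5) = 2.
  α_4 = 3: Horner steps 5 → 9 → 0, so m(3) = 0.
  α_5 = 10: Horner steps 5 → 0 → 6, so m(10) = 6.
Codeword c = [7, 5, 2, 0, 6] ∈ F_11^5.


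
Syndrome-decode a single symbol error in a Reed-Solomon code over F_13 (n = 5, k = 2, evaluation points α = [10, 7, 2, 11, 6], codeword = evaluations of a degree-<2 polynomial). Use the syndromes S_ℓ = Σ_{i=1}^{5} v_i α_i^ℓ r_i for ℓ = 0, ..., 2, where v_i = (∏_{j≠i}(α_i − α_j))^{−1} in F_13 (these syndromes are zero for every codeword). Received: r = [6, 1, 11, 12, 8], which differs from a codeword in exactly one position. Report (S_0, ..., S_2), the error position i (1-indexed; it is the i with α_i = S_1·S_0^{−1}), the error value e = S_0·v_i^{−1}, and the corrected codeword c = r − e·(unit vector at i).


S = (4, 8, 3), error at position 3, error magnitude e = 1, c = [6, 1, 10, 12, 8].

Step 1: column multipliers v_i = (∏_{j≠i}(α_i − α_j))^{−1} mod 13.
  i = 1 (α = 10): (10−7)(10−2)(10−11)(10−6) = 3·8·(−1)·4 = −96 ≡ 8, so v_1 = 8^{−1} = 5 (mod 13).
  i = 2 (α = 7): (7−10)(7−2)(7−11)(7−6) = (−3)·5·(−4)·1 = 60 ≡ 8, so v_2 = 8^{−1} = 5 (mod 13).
  i = 3 (α = 2): (2−10)(2−7)(2−11)(2−6) = (−8)·(−5)·(−9)·(−4) = 1440 ≡ 10, so v_3 = 10^{−1} = 4 (mod 13).
  i = 4 (α = 11): (11−10)(11−7)(11−2)(11−6) = 1·4·9·5 = 180 ≡ 11, so v_4 = 11^{−1} = 6 (mod 13).
  i = 5 (α = 6): (6−10)(6−7)(6−2)(6−11) = (−4)·(−1)·4·(−5) = −80 ≡ 11, so v_5 = 11^{−1} = 6 (mod 13).
  v = [5, 5, 4, 6, 6].
Step 2: syndromes of r = [6, 1, 11, 12, 8] (all sums mod 13).
  S_0 = Σ v_i r_i = 5·6 + 5·1 + 4·11 + 6·12 + 6·8 = 199 ≡ 4.
  S_1 = Σ v_i α_i r_i = 5·10·6 + 5·7·1 + 4·2·11 + 6·11·12 + 6·6·8 = 1503 ≡ 8.
  α_i^2 mod 13 = [9, 10, 4, 4, 10].
  S_2 = Σ v_i α_i^2 r_i = 5·9·6 + 5·10·1 + 4·4·11 + 6·4·12 + 6·10·8 = 1264 ≡ 3.
  S = (4, 8, 3) ≠ 0, so r is not a codeword (an error is present).
Step 3: locate the error. For a single error e at position i, S_ℓ = v_i·e·α_i^ℓ, so α_err = S_1/S_0.
  S_0^{−1} = 4^{−1} = 10 (mod 13), so α_err = 8·10 = 80 ≡ 2 = α_3. Error position i = 3.
  Consistency check: S_2/S_1 = 3·5 = 15 ≡ 2 = α_err ✓ (single-error assumption holds).
Step 4: error magnitude e = S_0/v_3 = S_0·∏_{j≠3}(α_3 − α_j) = 4·10 = 40 ≡ 1 (mod 13).
Step 5: correct position 3: c_3 = r_3 − e = 11 − 1 ≡ 10 (mod 13). Hence c = [6, 1, 10, 12, 8].
  Check: interpolating c through the α_i gives m(x) = 11 + 6·x (degree < 2) with m(α_i) = c_i for every i, so c is indeed a codeword.


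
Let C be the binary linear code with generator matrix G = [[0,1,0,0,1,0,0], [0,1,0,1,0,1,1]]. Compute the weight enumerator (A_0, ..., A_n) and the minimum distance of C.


Weight distribution: A_0 = 1, A_2 = 1, A_4 = 2. Minimum distance d = 2.

Enumerate all 2^2 = 4 messages m ∈ F_2^2.
For each, compute codeword c = mG in F_2^7, then tally its weight.
  m = 00 → c = 0000000, weight = 0.
  m = 10 → c = 0100100, weight = 2.
  m = 01 → c = 0101011, weight = 4.
  m = 11 → c = 0001111, weight = 4.
Tally weights:
  weight 0: 1 codewords.
  weight 2: 1 codewords.
  weight 4: 2 codewords.
Minimum distance d = smallest w > 0 with A_w > 0 = 2.
Sanity: Σ A_w = 4 = 2^2 = 4 ✓.


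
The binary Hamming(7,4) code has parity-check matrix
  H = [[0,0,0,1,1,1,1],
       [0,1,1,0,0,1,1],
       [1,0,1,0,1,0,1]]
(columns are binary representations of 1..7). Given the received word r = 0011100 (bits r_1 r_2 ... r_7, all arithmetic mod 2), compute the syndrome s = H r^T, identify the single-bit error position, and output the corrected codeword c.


s = (0, 1, 0)^T, error position = 2, corrected codeword c = 0111100

Compute s = H r^T mod 2 one row at a time:
  s_1 = 1 + 1 + 0 + 0 = 2 ≡ 0 (mod 2).
  s_2 = 0 + 1 + 0 + 0 = 1 ≡ 1 (mod 2).
  s_3 = 0 + 1 + 1 + 0 = 2 ≡ 0 (mod 2).
s = (0, 1, 0)^T — this equals column 2 of H (binary 010), so error is at position 2.
Correct: flip bit 2 of r = 0011100 to get c = 0111100.


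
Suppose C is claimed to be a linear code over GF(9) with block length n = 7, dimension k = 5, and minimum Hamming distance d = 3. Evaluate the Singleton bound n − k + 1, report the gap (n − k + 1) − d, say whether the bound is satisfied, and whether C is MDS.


Singleton RHS = n − k + 1 = 3, slack = 0, bound satisfied, MDS.

Singleton bound: d ≤ n − k + 1.
Here n = 7, k = 5, so n − k + 1 = 3.
Given d = 3, check d ≤ 3: YES.
Slack = (n − k + 1) − d = 0.
The code is MDS (slack = 0).
Description: the claimed parameters are [7, 5, 3]_9; such a code would be MDS (meets Singleton bound).


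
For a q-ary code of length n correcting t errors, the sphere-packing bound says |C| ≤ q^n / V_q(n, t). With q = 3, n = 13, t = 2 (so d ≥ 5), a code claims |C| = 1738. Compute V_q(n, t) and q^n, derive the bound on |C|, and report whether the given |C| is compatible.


V_q(n, t) = 339, q^n = 1594323, Hamming bound = 4703, |C| = 1738 ≤ bound (satisfied).

Step 1: Compute V_q(n, t) = Σ_{j=0}^2 C(n, j) (q−1)^j.
  j = 0: C(13,0)·(2)^0 = 1·1 = 1.
  j = 1: C(13,1)·(2)^1 = 13·2 = 26.
  j = 2: C(13,2)·(2)^2 = 78·4 = 312.
  V_q(n, t) = 1 + 26 + 312 = 339.
Step 2: q^n = 3^13 = 1594323.
Step 3: Hamming bound ⌊q^n / V_q(n,t)⌋ = ⌊1594323/339⌋ = 4703.
Step 4: Compare |C| = 1738 to 4703: satisfied.
The claimed |C| lies below the Hamming bound.


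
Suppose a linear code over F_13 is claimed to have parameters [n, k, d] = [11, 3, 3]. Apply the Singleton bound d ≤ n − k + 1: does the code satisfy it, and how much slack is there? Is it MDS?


Singleton RHS = n − k + 1 = 9, slack = 6, bound satisfied, not MDS.

Singleton bound: d ≤ n − k + 1.
Here n = 11, k = 3, so n − k + 1 = 9.
Given d = 3, check d ≤ 9: YES.
Slack = (n − k + 1) − d = 6.
The code is NOT MDS (slack = 6 > 0).
Description: the claimed parameters are [11, 3, 3]_13; such a code would be non-MDS.


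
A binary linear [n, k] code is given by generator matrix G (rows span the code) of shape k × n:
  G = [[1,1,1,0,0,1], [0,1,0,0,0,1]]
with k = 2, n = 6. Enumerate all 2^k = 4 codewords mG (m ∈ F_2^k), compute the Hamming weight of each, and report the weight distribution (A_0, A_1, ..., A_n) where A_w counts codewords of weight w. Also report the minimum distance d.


Weight distribution: A_0 = 1, A_2 = 2, A_4 = 1. Minimum distance d = 2.

Enumerate all 2^2 = 4 messages m ∈ F_2^2.
For each, compute codeword c = mG in F_2^6, then tally its weight.
  m = 00 → c = 000000, weight = 0.
  m = 10 → c = 111001, weight = 4.
  m = 01 → c = 010001, weight = 2.
  m = 11 → c = 101000, weight = 2.
Tally weights:
  weight 0: 1 codewords.
  weight 2: 2 codewords.
  weight 4: 1 codewords.
Minimum distance d = smallest w > 0 with A_w > 0 = 2.
Sanity: Σ A_w = 4 = 2^2 = 4 ✓.


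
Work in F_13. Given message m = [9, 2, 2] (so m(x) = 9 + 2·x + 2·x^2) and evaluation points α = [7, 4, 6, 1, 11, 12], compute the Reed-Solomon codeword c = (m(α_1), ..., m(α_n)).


c = [4, 10, 2, 0, 0, 9]

Message polynomial: m(x) = 9 + 2·x + 2·x^2 (mod 13).
For each evaluation point α_i, compute m(α_i) mod 13:
  α_1 = 7: Horner steps 2 → 3 → 4, so m(7) = 4.
  α_2 = 4: Horner steps 2 → 10 → 10, so m(4) = 10.
  α_3 = 6: Horner steps 2 → 1 → 2, so m(6) = 2.
  α_4 = 1: Horner steps 2 → 4 → 0, so m(1) = 0.
  α_5 = 11: Horner steps 2 → 11 → 0, so m(11) = 0.
  α_6 = 12: Horner steps 2 → 0 → 9, so m(12) = 9.
Codeword c = [4, 10, 2, 0, 0, 9] ∈ F_13^6.


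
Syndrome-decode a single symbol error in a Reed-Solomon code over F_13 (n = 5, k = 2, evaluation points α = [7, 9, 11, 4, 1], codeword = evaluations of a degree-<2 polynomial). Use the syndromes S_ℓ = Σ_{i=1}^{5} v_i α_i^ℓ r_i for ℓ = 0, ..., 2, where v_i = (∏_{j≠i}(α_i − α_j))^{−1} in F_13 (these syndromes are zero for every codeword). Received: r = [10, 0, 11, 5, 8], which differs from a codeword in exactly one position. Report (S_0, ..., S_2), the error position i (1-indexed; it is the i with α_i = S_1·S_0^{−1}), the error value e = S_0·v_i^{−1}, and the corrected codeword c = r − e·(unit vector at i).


S = (8, 4, 2), error at position 1, error magnitude e = 8, c = [2, 0, 11, 5, 8].

Step 1: column multipliers v_i = (∏_{j≠i}(α_i − α_j))^{−1} mod 13.
  i = 1 (α = 7): (7−9)(7−11)(7−4)(7−1) = (−2)·(−4)·3·6 = 144 ≡ 1, so v_1 = 1^{−1} = 1 (mod 13).
  i = 2 (α = 9): (9−7)(9−11)(9−4)(9−1) = 2·(−2)·5·8 = −160 ≡ 9, so v_2 = 9^{−1} = 3 (mod 13).
  i = 3 (α = 11): (11−7)(11−9)(11−4)(11−1) = 4·2·7·10 = 560 ≡ 1, so v_3 = 1^{−1} = 1 (mod 13).
  i = 4 (α = 4): (4−7)(4−9)(4−11)(4−1) = (−3)·(−5)·(−7)·3 = −315 ≡ 10, so v_4 = 10^{−1} = 4 (mod 13).
  i = 5 (α = 1): (1−7)(1−9)(1−11)(1−4) = (−6)·(−8)·(−10)·(−3) = 1440 ≡ 10, so v_5 = 10^{−1} = 4 (mod 13).
  v = [1, 3, 1, 4, 4].
Step 2: syndromes of r = [10, 0, 11, 5, 8] (all sums mod 13).
  S_0 = Σ v_i r_i = 1·10 + 3·0 + 1·11 + 4·5 + 4·8 = 73 ≡ 8.
  S_1 = Σ v_i α_i r_i = 1·7·10 + 3·9·0 + 1·11·11 + 4·4·5 + 4·1·8 = 303 ≡ 4.
  α_i^2 mod 13 = [10, 3, 4, 3, 1].
  S_2 = Σ v_i α_i^2 r_i = 1·10·10 + 3·3·0 + 1·4·11 + 4·3·5 + 4·1·8 = 236 ≡ 2.
  S = (8, 4, 2) ≠ 0, so r is not a codeword (an error is present).
Step 3: locate the error. For a single error e at position i, S_ℓ = v_i·e·α_i^ℓ, so α_err = S_1/S_0.
  S_0^{−1} = 8^{−1} = 5 (mod 13), so α_err = 4·5 = 20 ≡ 7 = α_1. Error position i = 1.
  Consistency check: S_2/S_1 = 2·10 = 20 ≡ 7 = α_err ✓ (single-error assumption holds).
Step 4: error magnitude e = S_0/v_1 = S_0·∏_{j≠1}(α_1 − α_j) = 8·1 = 8 ≡ 8 (mod 13).
Step 5: correct position 1: c_1 = r_1 − e = 10 − 8 ≡ 2 (mod 13). Hence c = [2, 0, 11, 5, 8].
  Check: interpolating c through the α_i gives m(x) = 9 + 12·x (degree < 2) with m(α_i) = c_i for every i, so c is indeed a codeword.


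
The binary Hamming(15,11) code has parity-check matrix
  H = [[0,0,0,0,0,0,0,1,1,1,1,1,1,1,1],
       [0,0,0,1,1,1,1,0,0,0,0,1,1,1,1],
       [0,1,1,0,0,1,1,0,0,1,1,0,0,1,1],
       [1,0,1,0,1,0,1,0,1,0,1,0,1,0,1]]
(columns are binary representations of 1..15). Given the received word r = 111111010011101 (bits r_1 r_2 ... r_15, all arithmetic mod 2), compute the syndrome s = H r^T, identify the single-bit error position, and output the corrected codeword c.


s = (1, 0, 1, 0)^T, error position = 10, corrected codeword c = 111111010111101

Compute s = H r^T mod 2 one row at a time:
  s_1 = 1 + 0 + 0 + 1 + 1 + 1 + 0 + 1 = 5 ≡ 1 (mod 2).
  s_2 = 1 + 1 + 1 + 0 + 1 + 1 + 0 + 1 = 6 ≡ 0 (mod 2).
  s_3 = 1 + 1 + 1 + 0 + 0 + 1 + 0 + 1 = 5 ≡ 1 (mod 2).
  s_4 = 1 + 1 + 1 + 0 + 0 + 1 + 1 + 1 = 6 ≡ 0 (mod 2).
s = (1, 0, 1, 0)^T — this equals column 10 of H (binary 1010), so error is at position 10.
Correct: flip bit 10 of r = 111111010011101 to get c = 111111010111101.


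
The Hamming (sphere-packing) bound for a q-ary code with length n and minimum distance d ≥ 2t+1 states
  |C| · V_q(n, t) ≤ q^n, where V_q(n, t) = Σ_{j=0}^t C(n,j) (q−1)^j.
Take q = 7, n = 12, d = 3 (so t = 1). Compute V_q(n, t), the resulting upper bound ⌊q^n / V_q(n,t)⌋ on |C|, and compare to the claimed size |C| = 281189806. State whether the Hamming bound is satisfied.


V_q(n, t) = 73, q^n = 13841287201, Hamming bound = 189606673, |C| = 281189806 > bound (violated).

Step 1: Compute V_q(n, t) = Σ_{j=0}^1 C(n, j) (q−1)^j.
  j = 0: C(12,0)·(6)^0 = 1·1 = 1.
  j = 1: C(12,1)·(6)^1 = 12·6 = 72.
  V_q(n, t) = 1 + 72 = 73.
Step 2: q^n = 7^12 = 13841287201.
Step 3: Hamming bound ⌊q^n / V_q(n,t)⌋ = ⌊13841287201/73⌋ = 189606673.
Step 4: Compare |C| = 281189806 to 189606673: violated.
The claimed |C| lies above the Hamming bound, so no 7-ary code of length 12 with d ≥ 3 can have 281189806 codewords.


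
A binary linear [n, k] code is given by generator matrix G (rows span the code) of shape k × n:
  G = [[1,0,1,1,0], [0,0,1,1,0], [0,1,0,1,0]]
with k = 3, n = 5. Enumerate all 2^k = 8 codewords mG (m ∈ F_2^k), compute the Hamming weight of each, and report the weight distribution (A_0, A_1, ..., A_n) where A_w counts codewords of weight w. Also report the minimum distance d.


Weight distribution: A_0 = 1, A_1 = 1, A_2 = 3, A_3 = 3. Minimum distance d = 1.

Enumerate all 2^3 = 8 messages m ∈ F_2^3.
For each, compute codeword c = mG in F_2^5, then tally its weight.
  m = 000 → c = 00000, weight = 0.
  m = 100 → c = 10110, weight = 3.
  m = 010 → c = 00110, weight = 2.
  m = 110 → c = 10000, weight = 1.
  m = 001 → c = 01010, weight = 2.
  m = 101 → c = 11100, weight = 3.
  m = 011 → c = 01100, weight = 2.
  m = 111 → c = 11010, weight = 3.
Tally weights:
  weight 0: 1 codewords.
  weight 1: 1 codewords.
  weight 2: 3 codewords.
  weight 3: 3 codewords.
Minimum distance d = smallest w > 0 with A_w > 0 = 1.
Sanity: Σ A_w = 8 = 2^3 = 8 ✓.


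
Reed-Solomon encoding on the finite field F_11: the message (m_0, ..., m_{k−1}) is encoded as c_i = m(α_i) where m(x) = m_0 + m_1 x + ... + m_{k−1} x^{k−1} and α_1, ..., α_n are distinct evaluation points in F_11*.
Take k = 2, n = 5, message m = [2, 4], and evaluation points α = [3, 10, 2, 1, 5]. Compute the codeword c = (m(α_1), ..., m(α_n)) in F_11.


c = [3, 9, 10, 6, 0]

Message polynomial: m(x) = 2 + 4·x (mod 11).
For each evaluation point α_i, compute m(α_i) mod 11:
  α_1 = 3: Horner steps 4 → 3, so m(3) = 3.
  α_2 = 10: Horner steps 4 → 9, so m(10) = 9.
  α_3 = 2: Horner steps 4 → 10, so m(2) = 10.
  α_4 = 1: Horner steps 4 → 6, so m(1) = 6.
  α_5 = 5: Horner steps 4 → 0, so m(5) = 0.
Codeword c = [3, 9, 10, 6, 0] ∈ F_11^5.


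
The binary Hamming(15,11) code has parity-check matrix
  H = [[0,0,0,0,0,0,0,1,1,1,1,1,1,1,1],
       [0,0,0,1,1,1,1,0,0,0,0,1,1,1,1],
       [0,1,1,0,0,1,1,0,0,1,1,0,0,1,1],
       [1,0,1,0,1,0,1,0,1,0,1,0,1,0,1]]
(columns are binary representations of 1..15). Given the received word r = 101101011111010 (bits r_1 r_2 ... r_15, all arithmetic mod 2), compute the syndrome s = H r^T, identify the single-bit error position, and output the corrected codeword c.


s = (0, 0, 1, 0)^T, error position = 2, corrected codeword c = 111101011111010

Compute s = H r^T mod 2 one row at a time:
  s_1 = 1 + 1 + 1 + 1 + 1 + 0 + 1 + 0 = 6 ≡ 0 (mod 2).
  s_2 = 1 + 0 + 1 + 0 + 1 + 0 + 1 + 0 = 4 ≡ 0 (mod 2).
  s_3 = 0 + 1 + 1 + 0 + 1 + 1 + 1 + 0 = 5 ≡ 1 (mod 2).
  s_4 = 1 + 1 + 0 + 0 + 1 + 1 + 0 + 0 = 4 ≡ 0 (mod 2).
s = (0, 0, 1, 0)^T — this equals column 2 of H (binary 0010), so error is at position 2.
Correct: flip bit 2 of r = 101101011111010 to get c = 111101011111010.


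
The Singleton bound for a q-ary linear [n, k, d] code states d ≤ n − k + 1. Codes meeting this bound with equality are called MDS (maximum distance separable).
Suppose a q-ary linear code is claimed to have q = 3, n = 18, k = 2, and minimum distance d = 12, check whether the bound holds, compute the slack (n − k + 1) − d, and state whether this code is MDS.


Singleton RHS = n − k + 1 = 17, slack = 5, bound satisfied, not MDS.

Singleton bound: d ≤ n − k + 1.
Here n = 18, k = 2, so n − k + 1 = 17.
Given d = 12, check d ≤ 17: YES.
Slack = (n − k + 1) − d = 5.
The code is NOT MDS (slack = 5 > 0).
Description: the claimed parameters are [18, 2, 12]_3; such a code would be non-MDS.


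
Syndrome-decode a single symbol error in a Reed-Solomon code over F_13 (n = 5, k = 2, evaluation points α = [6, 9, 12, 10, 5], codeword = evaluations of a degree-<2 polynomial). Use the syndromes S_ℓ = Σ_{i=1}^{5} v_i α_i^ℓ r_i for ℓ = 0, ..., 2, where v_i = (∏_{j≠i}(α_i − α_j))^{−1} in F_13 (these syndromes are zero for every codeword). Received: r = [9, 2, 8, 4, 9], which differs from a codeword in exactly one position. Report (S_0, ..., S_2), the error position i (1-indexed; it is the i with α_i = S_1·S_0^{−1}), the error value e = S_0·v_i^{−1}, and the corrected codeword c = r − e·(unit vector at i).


S = (8, 1, 5), error at position 5, error magnitude e = 2, c = [9, 2, 8, 4, 7].

Step 1: column multipliers v_i = (∏_{j≠i}(α_i − α_j))^{−1} mod 13.
  i = 1 (α = 6): (6−9)(6−12)(6−10)(6−5) = (−3)·(−6)·(−4)·1 = −72 ≡ 6, so v_1 = 6^{−1} = 11 (mod 13).
  i = 2 (α = 9): (9−6)(9−12)(9−10)(9−5) = 3·(−3)·(−1)·4 = 36 ≡ 10, so v_2 = 10^{−1} = 4 (mod 13).
  i = 3 (α = 12): (12−6)(12−9)(12−10)(12−5) = 6·3·2·7 = 252 ≡ 5, so v_3 = 5^{−1} = 8 (mod 13).
  i = 4 (α = 10): (10−6)(10−9)(10−12)(10−5) = 4·1·(−2)·5 = −40 ≡ 12, so v_4 = 12^{−1} = 12 (mod 13).
  i = 5 (α = 5): (5−6)(5−9)(5−12)(5−10) = (−1)·(−4)·(−7)·(−5) = 140 ≡ 10, so v_5 = 10^{−1} = 4 (mod 13).
  v = [11, 4, 8, 12, 4].
Step 2: syndromes of r = [9, 2, 8, 4, 9] (all sums mod 13).
  S_0 = Σ v_i r_i = 11·9 + 4·2 + 8·8 + 12·4 + 4·9 = 255 ≡ 8.
  S_1 = Σ v_i α_i r_i = 11·6·9 + 4·9·2 + 8·12·8 + 12·10·4 + 4·5·9 = 2094 ≡ 1.
  α_i^2 mod 13 = [10, 3, 1, 9, 12].
  S_2 = Σ v_i α_i^2 r_i = 11·10·9 + 4·3·2 + 8·1·8 + 12·9·4 + 4·12·9 = 1942 ≡ 5.
  S = (8, 1, 5) ≠ 0, so r is not a codeword (an error is present).
Step 3: locate the error. For a single error e at position i, S_ℓ = v_i·e·α_i^ℓ, so α_err = S_1/S_0.
  S_0^{−1} = 8^{−1} = 5 (mod 13), so α_err = 1·5 = 5 ≡ 5 = α_5. Error position i = 5.
  Consistency check: S_2/S_1 = 5·1 = 5 ≡ 5 = α_err ✓ (single-error assumption holds).
Step 4: error magnitude e = S_0/v_5 = S_0·∏_{j≠5}(α_5 − α_j) = 8·10 = 80 ≡ 2 (mod 13).
Step 5: correct position 5: c_5 = r_5 − e = 9 − 2 ≡ 7 (mod 13). Hence c = [9, 2, 8, 4, 7].
  Check: interpolating c through the α_i gives m(x) = 10 + 2·x (degree < 2) with m(α_i) = c_i for every i, so c is indeed a codeword.


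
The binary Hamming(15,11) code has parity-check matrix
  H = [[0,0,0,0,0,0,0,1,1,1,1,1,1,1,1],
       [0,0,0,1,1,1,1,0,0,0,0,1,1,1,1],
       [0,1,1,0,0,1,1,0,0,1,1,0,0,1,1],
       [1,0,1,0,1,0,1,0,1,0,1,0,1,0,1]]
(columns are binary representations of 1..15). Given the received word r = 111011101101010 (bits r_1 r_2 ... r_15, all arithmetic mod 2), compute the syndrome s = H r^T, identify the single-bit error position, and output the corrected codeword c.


s = (0, 1, 0, 1)^T, error position = 5, corrected codeword c = 111001101101010

Compute s = H r^T mod 2 one row at a time:
  s_1 = 0 + 1 + 1 + 0 + 1 + 0 + 1 + 0 = 4 ≡ 0 (mod 2).
  s_2 = 0 + 1 + 1 + 1 + 1 + 0 + 1 + 0 = 5 ≡ 1 (mod 2).
  s_3 = 1 + 1 + 1 + 1 + 1 + 0 + 1 + 0 = 6 ≡ 0 (mod 2).
  s_4 = 1 + 1 + 1 + 1 + 1 + 0 + 0 + 0 = 5 ≡ 1 (mod 2).
s = (0, 1, 0, 1)^T — this equals column 5 of H (binary 0101), so error is at position 5.
Correct: flip bit 5 of r = 111011101101010 to get c = 111001101101010.


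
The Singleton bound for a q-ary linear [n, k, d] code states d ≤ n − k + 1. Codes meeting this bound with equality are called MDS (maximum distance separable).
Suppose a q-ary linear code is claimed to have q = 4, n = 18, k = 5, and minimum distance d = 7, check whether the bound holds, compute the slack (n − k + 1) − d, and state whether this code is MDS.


Singleton RHS = n − k + 1 = 14, slack = 7, bound satisfied, not MDS.

Singleton bound: d ≤ n − k + 1.
Here n = 18, k = 5, so n − k + 1 = 14.
Given d = 7, check d ≤ 14: YES.
Slack = (n − k + 1) − d = 7.
The code is NOT MDS (slack = 7 > 0).
Description: the claimed parameters are [18, 5, 7]_4; such a code would be non-MDS.


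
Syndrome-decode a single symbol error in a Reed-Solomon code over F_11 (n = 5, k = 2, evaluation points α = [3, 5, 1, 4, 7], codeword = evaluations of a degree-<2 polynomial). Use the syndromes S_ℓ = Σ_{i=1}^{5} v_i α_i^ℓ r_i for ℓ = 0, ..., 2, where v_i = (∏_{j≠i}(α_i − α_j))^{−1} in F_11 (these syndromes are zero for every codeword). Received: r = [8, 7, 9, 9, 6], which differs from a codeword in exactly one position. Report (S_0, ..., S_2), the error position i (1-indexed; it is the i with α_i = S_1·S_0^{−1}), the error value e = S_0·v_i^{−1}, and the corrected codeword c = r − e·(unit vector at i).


S = (2, 8, 10), error at position 4, error magnitude e = 7, c = [8, 7, 9, 2, 6].

Step 1: column multipliers v_i = (∏_{j≠i}(α_i − α_j))^{−1} mod 11.
  i = 1 (α = 3): (3−5)(3−1)(3−4)(3−7) = (−2)·2·(−1)·(−4) = −16 ≡ 6, so v_1 = 6^{−1} = 2 (mod 11).
  i = 2 (α = 5): (5−3)(5−1)(5−4)(5−7) = 2·4·1·(−2) = −16 ≡ 6, so v_2 = 6^{−1} = 2 (mod 11).
  i = 3 (α = 1): (1−3)(1−5)(1−4)(1−7) = (−2)·(−4)·(−3)·(−6) = 144 ≡ 1, so v_3 = 1^{−1} = 1 (mod 11).
  i = 4 (α = 4): (4−3)(4−5)(4−1)(4−7) = 1·(−1)·3·(−3) = 9 ≡ 9, so v_4 = 9^{−1} = 5 (mod 11).
  i = 5 (α = 7): (7−3)(7−5)(7−1)(7−4) = 4·2·6·3 = 144 ≡ 1, so v_5 = 1^{−1} = 1 (mod 11).
  v = [2, 2, 1, 5, 1].
Step 2: syndromes of r = [8, 7, 9, 9, 6] (all sums mod 11).
  S_0 = Σ v_i r_i = 2·8 + 2·7 + 1·9 + 5·9 + 1·6 = 90 ≡ 2.
  S_1 = Σ v_i α_i r_i = 2·3·8 + 2·5·7 + 1·1·9 + 5·4·9 + 1·7·6 = 349 ≡ 8.
  α_i^2 mod 11 = [9, 3, 1, 5, 5].
  S_2 = Σ v_i α_i^2 r_i = 2·9·8 + 2·3·7 + 1·1·9 + 5·5·9 + 1·5·6 = 450 ≡ 10.
  S = (2, 8, 10) ≠ 0, so r is not a codeword (an error is present).
Step 3: locate the error. For a single error e at position i, S_ℓ = v_i·e·α_i^ℓ, so α_err = S_1/S_0.
  S_0^{−1} = 2^{−1} = 6 (mod 11), so α_err = 8·6 = 48 ≡ 4 = α_4. Error position i = 4.
  Consistency check: S_2/S_1 = 10·7 = 70 ≡ 4 = α_err ✓ (single-error assumption holds).
Step 4: error magnitude e = S_0/v_4 = S_0·∏_{j≠4}(α_4 − α_j) = 2·9 = 18 ≡ 7 (mod 11).
Step 5: correct position 4: c_4 = r_4 − e = 9 − 7 ≡ 2 (mod 11). Hence c = [8, 7, 9, 2, 6].
  Check: interpolating c through the α_i gives m(x) = 4 + 5·x (degree < 2) with m(α_i) = c_i for every i, so c is indeed a codeword.


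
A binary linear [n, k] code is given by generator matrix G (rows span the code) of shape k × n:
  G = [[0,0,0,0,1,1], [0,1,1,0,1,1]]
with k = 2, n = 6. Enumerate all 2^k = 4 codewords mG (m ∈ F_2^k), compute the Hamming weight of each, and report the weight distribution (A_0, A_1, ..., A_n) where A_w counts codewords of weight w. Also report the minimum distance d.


Weight distribution: A_0 = 1, A_2 = 2, A_4 = 1. Minimum distance d = 2.

Enumerate all 2^2 = 4 messages m ∈ F_2^2.
For each, compute codeword c = mG in F_2^6, then tally its weight.
  m = 00 → c = 000000, weight = 0.
  m = 10 → c = 000011, weight = 2.
  m = 01 → c = 011011, weight = 4.
  m = 11 → c = 011000, weight = 2.
Tally weights:
  weight 0: 1 codewords.
  weight 2: 2 codewords.
  weight 4: 1 codewords.
Minimum distance d = smallest w > 0 with A_w > 0 = 2.
Sanity: Σ A_w = 4 = 2^2 = 4 ✓.


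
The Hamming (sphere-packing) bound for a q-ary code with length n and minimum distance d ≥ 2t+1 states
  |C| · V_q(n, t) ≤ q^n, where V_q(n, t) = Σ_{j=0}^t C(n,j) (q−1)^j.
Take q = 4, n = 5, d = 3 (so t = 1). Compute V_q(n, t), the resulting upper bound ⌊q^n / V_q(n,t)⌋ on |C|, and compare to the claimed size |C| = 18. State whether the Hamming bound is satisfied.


V_q(n, t) = 16, q^n = 1024, Hamming bound = 64, |C| = 18 ≤ bound (satisfied).

Step 1: Compute V_q(n, t) = Σ_{j=0}^1 C(n, j) (q−1)^j.
  j = 0: C(5,0)·(3)^0 = 1·1 = 1.
  j = 1: C(5,1)·(3)^1 = 5·3 = 15.
  V_q(n, t) = 1 + 15 = 16.
Step 2: q^n = 4^5 = 1024.
Step 3: Hamming bound ⌊q^n / V_q(n,t)⌋ = ⌊1024/16⌋ = 64.
Step 4: Compare |C| = 18 to 64: satisfied.
The claimed |C| lies below the Hamming bound.


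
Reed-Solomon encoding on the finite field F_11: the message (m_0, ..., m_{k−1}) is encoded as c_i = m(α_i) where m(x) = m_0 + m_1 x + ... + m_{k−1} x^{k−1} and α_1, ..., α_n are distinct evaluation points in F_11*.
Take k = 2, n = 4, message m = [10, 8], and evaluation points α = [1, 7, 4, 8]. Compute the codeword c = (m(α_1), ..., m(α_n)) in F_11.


c = [7, 0, 9, 8]

Message polynomial: m(x) = 10 + 8·x (mod 11).
For each evaluation point α_i, compute m(α_i) mod 11:
  α_1 = 1: Horner steps 8 → 7, so m(1) = 7.
  α_2 = 7: Horner steps 8 → 0, so m(7) = 0.
  α_3 = 4: Horner steps 8 → 9, so m(4) = 9.
  α_4 = 8: Horner steps 8 → 8, so m(8) = 8.
Codeword c = [7, 0, 9, 8] ∈ F_11^4.


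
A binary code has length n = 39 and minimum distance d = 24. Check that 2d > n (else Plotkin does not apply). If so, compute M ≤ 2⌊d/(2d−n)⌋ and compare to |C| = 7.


Plotkin bound M ≤ 4; given |C| = 7 > bound (violated).

Check applicability: 2d = 48, n = 39.
2d − n = 9 > 0, so Plotkin applies.
Compute d/(2d−n) = 24/9 ≈ 2.6667.
⌊d/(2d−n)⌋ = 2.
Plotkin bound: M ≤ 2·2 = 4.
Given |C| = 7, check: VIOLATED.
This |C| is above the Plotkin bound, so no binary code with n = 39, d = 24 and 7 codewords exists.


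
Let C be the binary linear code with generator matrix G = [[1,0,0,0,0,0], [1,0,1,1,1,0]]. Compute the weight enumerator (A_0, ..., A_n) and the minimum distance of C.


Weight distribution: A_0 = 1, A_1 = 1, A_3 = 1, A_4 = 1. Minimum distance d = 1.

Enumerate all 2^2 = 4 messages m ∈ F_2^2.
For each, compute codeword c = mG in F_2^6, then tally its weight.
  m = 00 → c = 000000, weight = 0.
  m = 10 → c = 100000, weight = 1.
  m = 01 → c = 101110, weight = 4.
  m = 11 → c = 001110, weight = 3.
Tally weights:
  weight 0: 1 codewords.
  weight 1: 1 codewords.
  weight 3: 1 codewords.
  weight 4: 1 codewords.
Minimum distance d = smallest w > 0 with A_w > 0 = 1.
Sanity: Σ A_w = 4 = 2^2 = 4 ✓.


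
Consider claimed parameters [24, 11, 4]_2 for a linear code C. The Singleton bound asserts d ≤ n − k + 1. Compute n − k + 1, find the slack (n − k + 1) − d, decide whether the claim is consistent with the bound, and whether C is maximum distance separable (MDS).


Singleton RHS = n − k + 1 = 14, slack = 10, bound satisfied, not MDS.

Singleton bound: d ≤ n − k + 1.
Here n = 24, k = 11, so n − k + 1 = 14.
Given d = 4, check d ≤ 14: YES.
Slack = (n − k + 1) − d = 10.
The code is NOT MDS (slack = 10 > 0).
Description: the claimed parameters are [24, 11, 4]_2; such a code would be non-MDS.


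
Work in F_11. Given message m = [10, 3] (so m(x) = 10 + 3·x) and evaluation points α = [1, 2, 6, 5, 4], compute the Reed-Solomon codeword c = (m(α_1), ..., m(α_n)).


c = [2, 5, 6, 3, 0]

Message polynomial: m(x) = 10 + 3·x (mod 11).
For each evaluation point α_i, compute m(α_i) mod 11:
  α_1 = 1: Horner steps 3 → 2, so m(1) = 2.
  α_2 = 2: Horner steps 3 → 5, so m(2) = 5.
  α_3 = 6: Horner steps 3 → 6, so m(6) = 6.
  α_4 = 5: Horner steps 3 → 3, so m(5) = 3.
  α_5 = 4: Horner steps 3 → 0, so m(4) = 0.
Codeword c = [2, 5, 6, 3, 0] ∈ F_11^5.


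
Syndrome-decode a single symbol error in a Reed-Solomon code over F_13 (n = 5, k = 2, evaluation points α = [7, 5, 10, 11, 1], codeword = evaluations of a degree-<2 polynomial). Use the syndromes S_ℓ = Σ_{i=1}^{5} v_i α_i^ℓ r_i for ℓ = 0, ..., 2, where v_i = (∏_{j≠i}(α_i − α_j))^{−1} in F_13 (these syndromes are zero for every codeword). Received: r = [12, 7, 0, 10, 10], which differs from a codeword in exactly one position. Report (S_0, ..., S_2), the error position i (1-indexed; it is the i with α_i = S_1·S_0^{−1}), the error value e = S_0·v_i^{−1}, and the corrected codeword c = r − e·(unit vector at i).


S = (11, 4, 5), error at position 4, error magnitude e = 1, c = [12, 7, 0, 9, 10].

Step 1: column multipliers v_i = (∏_{j≠i}(α_i − α_j))^{−1} mod 13.
  i = 1 (α = 7): (7−5)(7−10)(7−11)(7−1) = 2·(−3)·(−4)·6 = 144 ≡ 1, so v_1 = 1^{−1} = 1 (mod 13).
  i = 2 (α = 5): (5−7)(5−10)(5−11)(5−1) = (−2)·(−5)·(−6)·4 = −240 ≡ 7, so v_2 = 7^{−1} = 2 (mod 13).
  i = 3 (α = 10): (10−7)(10−5)(10−11)(10−1) = 3·5·(−1)·9 = −135 ≡ 8, so v_3 = 8^{−1} = 5 (mod 13).
  i = 4 (α = 11): (11−7)(11−5)(11−10)(11−1) = 4·6·1·10 = 240 ≡ 6, so v_4 = 6^{−1} = 11 (mod 13).
  i = 5 (α = 1): (1−7)(1−5)(1−10)(1−11) = (−6)·(−4)·(−9)·(−10) = 2160 ≡ 2, so v_5 = 2^{−1} = 7 (mod 13).
  v = [1, 2, 5, 11, 7].
Step 2: syndromes of r = [12, 7, 0, 10, 10] (all sums mod 13).
  S_0 = Σ v_i r_i = 1·12 + 2·7 + 5·0 + 11·10 + 7·10 = 206 ≡ 11.
  S_1 = Σ v_i α_i r_i = 1·7·12 + 2·5·7 + 5·10·0 + 11·11·10 + 7·1·10 = 1434 ≡ 4.
  α_i^2 mod 13 = [10, 12, 9, 4, 1].
  S_2 = Σ v_i α_i^2 r_i = 1·10·12 + 2·12·7 + 5·9·0 + 11·4·10 + 7·1·10 = 798 ≡ 5.
  S = (11, 4, 5) ≠ 0, so r is not a codeword (an error is present).
Step 3: locate the error. For a single error e at position i, S_ℓ = v_i·e·α_i^ℓ, so α_err = S_1/S_0.
  S_0^{−1} = 11^{−1} = 6 (mod 13), so α_err = 4·6 = 24 ≡ 11 = α_4. Error position i = 4.
  Consistency check: S_2/S_1 = 5·10 = 50 ≡ 11 = α_err ✓ (single-error assumption holds).
Step 4: error magnitude e = S_0/v_4 = S_0·∏_{j≠4}(α_4 − α_j) = 11·6 = 66 ≡ 1 (mod 13).
Step 5: correct position 4: c_4 = r_4 − e = 10 − 1 ≡ 9 (mod 13). Hence c = [12, 7, 0, 9, 10].
  Check: interpolating c through the α_i gives m(x) = 1 + 9·x (degree < 2) with m(α_i) = c_i for every i, so c is indeed a codeword.


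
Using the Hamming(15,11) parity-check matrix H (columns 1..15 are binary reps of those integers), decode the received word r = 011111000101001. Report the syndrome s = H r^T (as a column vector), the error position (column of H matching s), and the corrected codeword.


s = (1, 1, 1, 1)^T, error position = 15, corrected codeword c = 011111000101000

Compute s = H r^T mod 2 one row at a time:
  s_1 = 0 + 0 + 1 + 0 + 1 + 0 + 0 + 1 = 3 ≡ 1 (mod 2).
  s_2 = 1 + 1 + 1 + 0 + 1 + 0 + 0 + 1 = 5 ≡ 1 (mod 2).
  s_3 = 1 + 1 + 1 + 0 + 1 + 0 + 0 + 1 = 5 ≡ 1 (mod 2).
  s_4 = 0 + 1 + 1 + 0 + 0 + 0 + 0 + 1 = 3 ≡ 1 (mod 2).
s = (1, 1, 1, 1)^T — this equals column 15 of H (binary 1111), so error is at position 15.
Correct: flip bit 15 of r = 011111000101001 to get c = 011111000101000.


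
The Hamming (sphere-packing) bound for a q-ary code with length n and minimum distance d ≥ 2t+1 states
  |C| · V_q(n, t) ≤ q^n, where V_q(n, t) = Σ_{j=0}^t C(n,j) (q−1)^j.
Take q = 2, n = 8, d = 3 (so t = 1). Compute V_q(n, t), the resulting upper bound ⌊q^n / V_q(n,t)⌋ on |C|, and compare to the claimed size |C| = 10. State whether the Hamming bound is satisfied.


V_q(n, t) = 9, q^n = 256, Hamming bound = 28, |C| = 10 ≤ bound (satisfied).

Step 1: Compute V_q(n, t) = Σ_{j=0}^1 C(n, j) (q−1)^j.
  j = 0: C(8,0)·(1)^0 = 1·1 = 1.
  j = 1: C(8,1)·(1)^1 = 8·1 = 8.
  V_q(n, t) = 1 + 8 = 9.
Step 2: q^n = 2^8 = 256.
Step 3: Hamming bound ⌊q^n / V_q(n,t)⌋ = ⌊256/9⌋ = 28.
Step 4: Compare |C| = 10 to 28: satisfied.
The claimed |C| lies below the Hamming bound.


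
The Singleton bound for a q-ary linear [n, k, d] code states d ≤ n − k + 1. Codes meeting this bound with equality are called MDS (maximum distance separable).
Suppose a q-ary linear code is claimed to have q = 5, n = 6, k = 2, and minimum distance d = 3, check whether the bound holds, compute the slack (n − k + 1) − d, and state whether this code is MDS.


Singleton RHS = n − k + 1 = 5, slack = 2, bound satisfied, not MDS.

Singleton bound: d ≤ n − k + 1.
Here n = 6, k = 2, so n − k + 1 = 5.
Given d = 3, check d ≤ 5: YES.
Slack = (n − k + 1) − d = 2.
The code is NOT MDS (slack = 2 > 0).
Description: the claimed parameters are [6, 2, 3]_5; such a code would be non-MDS.


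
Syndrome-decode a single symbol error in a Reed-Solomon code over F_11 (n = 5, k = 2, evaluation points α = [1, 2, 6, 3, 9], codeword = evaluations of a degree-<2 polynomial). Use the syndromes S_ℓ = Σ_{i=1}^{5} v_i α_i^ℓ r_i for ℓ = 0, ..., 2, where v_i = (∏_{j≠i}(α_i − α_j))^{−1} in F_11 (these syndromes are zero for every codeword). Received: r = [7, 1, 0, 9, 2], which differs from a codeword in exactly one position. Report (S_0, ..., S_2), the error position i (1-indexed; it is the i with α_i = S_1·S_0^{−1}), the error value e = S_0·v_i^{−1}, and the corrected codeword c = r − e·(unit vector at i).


S = (1, 1, 1), error at position 1, error magnitude e = 3, c = [4, 1, 0, 9, 2].

Step 1: column multipliers v_i = (∏_{j≠i}(α_i − α_j))^{−1} mod 11.
  i = 1 (α = 1): (1−2)(1−6)(1−3)(1−9) = (−1)·(−5)·(−2)·(−8) = 80 ≡ 3, so v_1 = 3^{−1} = 4 (mod 11).
  i = 2 (α = 2): (2−1)(2−6)(2−3)(2−9) = 1·(−4)·(−1)·(−7) = −28 ≡ 5, so v_2 = 5^{−1} = 9 (mod 11).
  i = 3 (α = 6): (6−1)(6−2)(6−3)(6−9) = 5·4·3·(−3) = −180 ≡ 7, so v_3 = 7^{−1} = 8 (mod 11).
  i = 4 (α = 3): (3−1)(3−2)(3−6)(3−9) = 2·1·(−3)·(−6) = 36 ≡ 3, so v_4 = 3^{−1} = 4 (mod 11).
  i = 5 (α = 9): (9−1)(9−2)(9−6)(9−3) = 8·7·3·6 = 1008 ≡ 7, so v_5 = 7^{−1} = 8 (mod 11).
  v = [4, 9, 8, 4, 8].
Step 2: syndromes of r = [7, 1, 0, 9, 2] (all sums mod 11).
  S_0 = Σ v_i r_i = 4·7 + 9·1 + 8·0 + 4·9 + 8·2 = 89 ≡ 1.
  S_1 = Σ v_i α_i r_i = 4·1·7 + 9·2·1 + 8·6·0 + 4·3·9 + 8·9·2 = 298 ≡ 1.
  α_i^2 mod 11 = [1, 4, 3, 9, 4].
  S_2 = Σ v_i α_i^2 r_i = 4·1·7 + 9·4·1 + 8·3·0 + 4·9·9 + 8·4·2 = 452 ≡ 1.
  S = (1, 1, 1) ≠ 0, so r is not a codeword (an error is present).
Step 3: locate the error. For a single error e at position i, S_ℓ = v_i·e·α_i^ℓ, so α_err = S_1/S_0.
  S_0^{−1} = 1^{−1} = 1 (mod 11), so α_err = 1·1 = 1 ≡ 1 = α_1. Error position i = 1.
  Consistency check: S_2/S_1 = 1·1 = 1 ≡ 1 = α_err ✓ (single-error assumption holds).
Step 4: error magnitude e = S_0/v_1 = S_0·∏_{j≠1}(α_1 − α_j) = 1·3 = 3 ≡ 3 (mod 11).
Step 5: correct position 1: c_1 = r_1 − e = 7 − 3 ≡ 4 (mod 11). Hence c = [4, 1, 0, 9, 2].
  Check: interpolating c through the α_i gives m(x) = 7 + 8·x (degree < 2) with m(α_i) = c_i for every i, so c is indeed a codeword.


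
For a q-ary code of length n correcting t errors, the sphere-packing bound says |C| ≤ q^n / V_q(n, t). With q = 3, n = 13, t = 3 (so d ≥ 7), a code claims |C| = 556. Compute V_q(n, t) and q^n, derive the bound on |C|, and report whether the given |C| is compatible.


V_q(n, t) = 2627, q^n = 1594323, Hamming bound = 606, |C| = 556 ≤ bound (satisfied).

Step 1: Compute V_q(n, t) = Σ_{j=0}^3 C(n, j) (q−1)^j.
  j = 0: C(13,0)·(2)^0 = 1·1 = 1.
  j = 1: C(13,1)·(2)^1 = 13·2 = 26.
  j = 2: C(13,2)·(2)^2 = 78·4 = 312.
  j = 3: C(13,3)·(2)^3 = 286·8 = 2288.
  V_q(n, t) = 1 + 26 + 312 + 2288 = 2627.
Step 2: q^n = 3^13 = 1594323.
Step 3: Hamming bound ⌊q^n / V_q(n,t)⌋ = ⌊1594323/2627⌋ = 606.
Step 4: Compare |C| = 556 to 606: satisfied.
The claimed |C| lies below the Hamming bound.


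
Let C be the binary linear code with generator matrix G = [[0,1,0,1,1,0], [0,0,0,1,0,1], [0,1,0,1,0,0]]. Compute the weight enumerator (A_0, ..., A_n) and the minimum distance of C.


Weight distribution: A_0 = 1, A_1 = 1, A_2 = 3, A_3 = 3. Minimum distance d = 1.

Enumerate all 2^3 = 8 messages m ∈ F_2^3.
For each, compute codeword c = mG in F_2^6, then tally its weight.
  m = 000 → c = 000000, weight = 0.
  m = 100 → c = 010110, weight = 3.
  m = 010 → c = 000101, weight = 2.
  m = 110 → c = 010011, weight = 3.
  m = 001 → c = 010100, weight = 2.
  m = 101 → c = 000010, weight = 1.
  m = 011 → c = 010001, weight = 2.
  m = 111 → c = 000111, weight = 3.
Tally weights:
  weight 0: 1 codewords.
  weight 1: 1 codewords.
  weight 2: 3 codewords.
  weight 3: 3 codewords.
Minimum distance d = smallest w > 0 with A_w > 0 = 1.
Sanity: Σ A_w = 8 = 2^3 = 8 ✓.
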